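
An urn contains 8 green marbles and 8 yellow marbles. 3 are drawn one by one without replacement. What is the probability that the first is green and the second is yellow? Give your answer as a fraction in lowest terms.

4/15

Multiply the conditional probabilities at each draw: 8/16 · 8/15 = 64/240 = 4/15.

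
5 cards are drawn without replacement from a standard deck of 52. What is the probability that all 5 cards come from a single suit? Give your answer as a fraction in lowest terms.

33/16660

There are C(52,5) = 2598960 possible 5-card hands.
Hands of one suit: 4 suits × C(13,5) = 4·1287 = 5148.
Probability = 5148/2598960 = 33/16660.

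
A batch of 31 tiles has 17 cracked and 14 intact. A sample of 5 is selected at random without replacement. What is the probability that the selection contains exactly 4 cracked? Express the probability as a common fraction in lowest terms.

There are C(31,5) = 169911 ways to choose 5 from 31.
Selections with exactly 4 cracked: choose 4 of the 17 cracked and 1 of the 14 intact, C(17,4)·C(14,1) = 2380·14 = 33320.
Probability = 33320/169911 = 4760/24273.

4760/24273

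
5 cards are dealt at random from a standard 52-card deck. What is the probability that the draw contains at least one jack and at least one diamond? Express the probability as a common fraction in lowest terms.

There are C(52,5) = 2598960 possible draws.
By inclusion-exclusion on the complements, draws missing all jacks or all diamonds: C(48,5) + C(39,5) − C(36,5) = 1712304 + 575757 − 376992 = 1911069.
So draws with at least one of each: 2598960 − 1911069 = 687891, probability 687891/2598960 = 229297/866320.

229297/866320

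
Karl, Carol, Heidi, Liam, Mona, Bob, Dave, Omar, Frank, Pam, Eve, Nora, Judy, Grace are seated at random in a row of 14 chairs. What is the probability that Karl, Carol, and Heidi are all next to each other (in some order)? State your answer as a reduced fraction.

There are 14! = 87178291200 arrangements.
Treat the three as one block: 12! placements × 3! orders within the block = 479001600·6 = 2874009600.
Probability = 2874009600/87178291200 = 3/91.

3/91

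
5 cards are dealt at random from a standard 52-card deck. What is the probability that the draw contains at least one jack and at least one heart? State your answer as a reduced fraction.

229297/866320

There are C(52,5) = 2598960 possible draws.
By inclusion-exclusion on the complements, draws missing all jacks or all hearts: C(48,5) + C(39,5) − C(36,5) = 1712304 + 575757 − 376992 = 1911069.
So draws with at least one of each: 2598960 − 1911069 = 687891, probability 687891/2598960 = 229297/866320.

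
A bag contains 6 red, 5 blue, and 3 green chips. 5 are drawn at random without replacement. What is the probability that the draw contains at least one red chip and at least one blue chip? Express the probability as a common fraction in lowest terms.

There are C(14,5) = 2002 possible draws.
By inclusion-exclusion on the complements, draws missing all red or all blue: C(8,5) + C(9,5) − C(3,5) = 56 + 126 − 0 = 182.
So draws with at least one of each: 2002 − 182 = 1820, probability 1820/2002 = 10/11.

10/11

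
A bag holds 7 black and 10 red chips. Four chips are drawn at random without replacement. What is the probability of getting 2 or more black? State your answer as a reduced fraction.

19/34

Total selections: C(17,4) = 2380.
Count the complement (fewer than 2 black): C(7,0)·C(10,4) + C(7,1)·C(10,3) = 210 + 840 = 1050.
Probability = 1 − 1050/2380 = 1330/2380 = 19/34.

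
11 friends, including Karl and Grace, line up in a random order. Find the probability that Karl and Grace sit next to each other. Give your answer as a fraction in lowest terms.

There are 11! = 39916800 arrangements.
Treat Karl and Grace as a block: 10! arrangements of the blocks × 2 orders within the block = 2·3628800 = 7257600.
Probability = 7257600/39916800 = 2/11.

2/11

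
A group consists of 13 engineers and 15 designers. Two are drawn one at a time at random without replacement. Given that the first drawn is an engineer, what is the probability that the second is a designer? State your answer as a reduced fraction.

After removing one engineer, 27 remain: 12 engineers and 15 designers.
So the probability the next is a designer is 15/27 = 5/9.

5/9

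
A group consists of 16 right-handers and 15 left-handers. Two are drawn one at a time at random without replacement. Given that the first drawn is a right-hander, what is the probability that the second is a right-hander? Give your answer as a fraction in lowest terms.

After removing one right-hander, 30 remain: 15 right-handers and 15 left-handers.
So the probability the next is a right-hander is 15/30 = 1/2.

1/2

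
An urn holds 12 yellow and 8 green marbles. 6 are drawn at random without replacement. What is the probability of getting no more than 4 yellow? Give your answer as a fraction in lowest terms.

There are C(20,6) = 38760 ways to choose the 6.
Favorable selections (no more than 4 yellow): C(12,0)·C(8,6) + C(12,1)·C(8,5) + C(12,2)·C(8,4) + C(12,3)·C(8,3) + C(12,4)·C(8,2) = 28 + 672 + 4620 + 12320 + 13860 = 31500.
Probability = 31500/38760 = 525/646.

525/646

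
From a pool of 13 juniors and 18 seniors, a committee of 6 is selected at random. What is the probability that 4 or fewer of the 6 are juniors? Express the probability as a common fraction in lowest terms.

629/651

Total selections: C(31,6) = 736281.
Favorable selections (4 or fewer juniors): C(13,0)·C(18,6) + C(13,1)·C(18,5) + C(13,2)·C(18,4) + C(13,3)·C(18,3) + C(13,4)·C(18,2) = 18564 + 111384 + 238680 + 233376 + 109395 = 711399.
Probability = 711399/736281 = 629/651.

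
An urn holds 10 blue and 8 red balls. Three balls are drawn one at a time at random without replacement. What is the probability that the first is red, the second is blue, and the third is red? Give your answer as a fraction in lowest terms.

Multiply the conditional probabilities at each draw: 8/18 · 10/17 · 7/16 = 560/4896 = 35/306.

35/306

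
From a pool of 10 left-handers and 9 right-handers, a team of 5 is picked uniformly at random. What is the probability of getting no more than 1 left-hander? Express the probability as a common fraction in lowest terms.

77/646

There are C(19,5) = 11628 ways to choose the 5.
Favorable selections (no more than 1 left-hander): C(10,0)·C(9,5) + C(10,1)·C(9,4) = 126 + 1260 = 1386.
Probability = 1386/11628 = 77/646.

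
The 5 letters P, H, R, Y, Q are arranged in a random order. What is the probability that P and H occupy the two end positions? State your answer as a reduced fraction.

1/10

There are 5! = 120 arrangements.
Place P and H at the ends in 2 ways, arrange the remaining 3 in 3! = 6 ways: 2·6 = 12.
Probability = 12/120 = 1/10.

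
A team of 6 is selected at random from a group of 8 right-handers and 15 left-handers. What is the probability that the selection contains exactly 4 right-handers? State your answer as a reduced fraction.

The sample space is all 6-subsets of the 23: C(23,6) = 100947.
Selections with exactly 4 right-handers: choose 4 of the 8 right-handers and 2 of the 15 left-handers, C(8,4)·C(15,2) = 70·105 = 7350.
Probability = 7350/100947 = 350/4807.

350/4807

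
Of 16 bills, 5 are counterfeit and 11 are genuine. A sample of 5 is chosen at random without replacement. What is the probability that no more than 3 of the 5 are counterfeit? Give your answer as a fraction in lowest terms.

77/78

Total selections: C(16,5) = 4368.
Count the complement (more than 3 counterfeit): C(5,4)·C(11,1) + C(5,5)·C(11,0) = 55 + 1 = 56.
Probability = 1 − 56/4368 = 4312/4368 = 77/78.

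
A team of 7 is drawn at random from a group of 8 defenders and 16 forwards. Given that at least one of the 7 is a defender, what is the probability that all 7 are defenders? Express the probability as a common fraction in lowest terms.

Work in counts. Selections with at least one defender: C(24,7) − C(16,7) = 346104 − 11440 = 334664.
Of those, selections where all 7 are defenders: C(8,7) = 8.
Conditional probability = 8/334664 = 1/41833.

1/41833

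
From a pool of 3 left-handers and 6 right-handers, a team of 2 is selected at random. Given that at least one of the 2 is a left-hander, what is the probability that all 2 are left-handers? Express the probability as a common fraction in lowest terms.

1/7

Work in counts. Selections with at least one left-hander: C(9,2) − C(6,2) = 36 − 15 = 21.
Of those, selections where all 2 are left-handers: C(3,2) = 3.
Conditional probability = 3/21 = 1/7.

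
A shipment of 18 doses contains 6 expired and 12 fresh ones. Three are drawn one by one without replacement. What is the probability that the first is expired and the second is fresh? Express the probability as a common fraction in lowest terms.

Multiply the conditional probabilities at each draw: 6/18 · 12/17 = 72/306 = 4/17.

4/17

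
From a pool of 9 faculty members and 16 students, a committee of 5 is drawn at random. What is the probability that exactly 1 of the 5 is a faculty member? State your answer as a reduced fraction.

78/253

Total number of selections: C(25,5) = 53130.
Selections with exactly 1 faculty member: choose 1 of the 9 faculty members and 4 of the 16 students, C(9,1)·C(16,4) = 9·1820 = 16380.
Probability = 16380/53130 = 78/253.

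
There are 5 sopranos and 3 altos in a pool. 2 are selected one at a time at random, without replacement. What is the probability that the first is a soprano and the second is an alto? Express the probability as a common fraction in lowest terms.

Multiply the conditional probabilities at each draw: 5/8 · 3/7 = 15/56.

15/56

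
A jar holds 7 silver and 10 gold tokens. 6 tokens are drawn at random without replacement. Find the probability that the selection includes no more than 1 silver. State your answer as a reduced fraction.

141/884

There are C(17,6) = 12376 ways to choose the 6.
Favorable selections (no more than 1 silver): C(7,0)·C(10,6) + C(7,1)·C(10,5) = 210 + 1764 = 1974.
Probability = 1974/12376 = 141/884.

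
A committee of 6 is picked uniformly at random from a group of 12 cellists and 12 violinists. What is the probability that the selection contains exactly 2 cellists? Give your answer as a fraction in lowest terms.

1485/6118

Total number of selections: C(24,6) = 134596.
Selections with exactly 2 cellists: choose 2 of the 12 cellists and 4 of the 12 violinists, C(12,2)·C(12,4) = 66·495 = 32670.
Probability = 32670/134596 = 1485/6118.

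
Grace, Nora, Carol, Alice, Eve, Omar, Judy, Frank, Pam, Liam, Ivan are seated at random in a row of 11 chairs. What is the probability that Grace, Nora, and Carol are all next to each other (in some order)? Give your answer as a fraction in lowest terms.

3/55

There are 11! = 39916800 arrangements.
Treat the three as one block: 9! placements × 3! orders within the block = 362880·6 = 2177280.
Probability = 2177280/39916800 = 3/55.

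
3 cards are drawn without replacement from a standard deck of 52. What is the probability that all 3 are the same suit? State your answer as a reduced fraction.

There are C(52,3) = 22100 possible 3-card hands.
Hands of one suit: 4 suits × C(13,3) = 4·286 = 1144.
Probability = 1144/22100 = 22/425.

22/425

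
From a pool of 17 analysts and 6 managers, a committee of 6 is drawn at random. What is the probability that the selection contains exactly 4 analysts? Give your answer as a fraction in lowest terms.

1700/4807

The sample space is all 6-subsets of the 23: C(23,6) = 100947.
Selections with exactly 4 analysts: choose 4 of the 17 analysts and 2 of the 6 managers, C(17,4)·C(6,2) = 2380·15 = 35700.
Probability = 35700/100947 = 1700/4807.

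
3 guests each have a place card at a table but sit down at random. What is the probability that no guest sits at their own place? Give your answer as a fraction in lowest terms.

1/3

There are 3! = 6 seatings.
By inclusion-exclusion, seatings with no fixed points: C(3,0)·3! − C(3,1)·2! + C(3,2)·1! − C(3,3)·0! = 2.
Probability = 2/6 = 1/3.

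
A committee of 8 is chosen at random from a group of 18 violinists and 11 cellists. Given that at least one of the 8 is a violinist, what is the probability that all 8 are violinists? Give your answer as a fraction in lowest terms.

663/65030

Work in counts. Selections with at least one violinist: C(29,8) − C(11,8) = 4292145 − 165 = 4291980.
Of those, selections where all 8 are violinists: C(18,8) = 43758.
Conditional probability = 43758/4291980 = 663/65030.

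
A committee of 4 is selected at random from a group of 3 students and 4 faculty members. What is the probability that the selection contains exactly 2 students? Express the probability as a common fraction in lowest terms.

18/35

There are C(7,4) = 35 ways to choose 4 from 7.
Selections with exactly 2 students: choose 2 of the 3 students and 2 of the 4 faculty members, C(3,2)·C(4,2) = 3·6 = 18.
Probability = 18/35.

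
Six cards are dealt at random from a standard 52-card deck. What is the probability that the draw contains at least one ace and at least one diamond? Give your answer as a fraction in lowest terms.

6772177/20358520

There are C(52,6) = 20358520 possible draws.
By inclusion-exclusion on the complements, draws missing all aces or all diamonds: C(48,6) + C(39,6) − C(36,6) = 12271512 + 3262623 − 1947792 = 13586343.
So draws with at least one of each: 20358520 − 13586343 = 6772177, probability 6772177/20358520.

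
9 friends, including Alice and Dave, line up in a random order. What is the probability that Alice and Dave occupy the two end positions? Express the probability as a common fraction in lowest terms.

There are 9! = 362880 arrangements.
Place Alice and Dave at the ends in 2 ways, arrange the remaining 7 in 7! = 5040 ways: 2·5040 = 10080.
Probability = 10080/362880 = 1/36.

1/36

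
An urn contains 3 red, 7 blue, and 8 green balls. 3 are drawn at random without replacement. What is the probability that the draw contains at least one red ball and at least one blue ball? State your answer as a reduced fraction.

21/68

There are C(18,3) = 816 possible draws.
By inclusion-exclusion on the complements, draws missing all red or all blue: C(15,3) + C(11,3) − C(8,3) = 455 + 165 − 56 = 564.
So draws with at least one of each: 816 − 564 = 252, probability 252/816 = 21/68.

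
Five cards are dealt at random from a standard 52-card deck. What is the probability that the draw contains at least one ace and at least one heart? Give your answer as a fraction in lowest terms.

229297/866320

There are C(52,5) = 2598960 possible draws.
By inclusion-exclusion on the complements, draws missing all aces or all hearts: C(48,5) + C(39,5) − C(36,5) = 1712304 + 575757 − 376992 = 1911069.
So draws with at least one of each: 2598960 − 1911069 = 687891, probability 687891/2598960 = 229297/866320.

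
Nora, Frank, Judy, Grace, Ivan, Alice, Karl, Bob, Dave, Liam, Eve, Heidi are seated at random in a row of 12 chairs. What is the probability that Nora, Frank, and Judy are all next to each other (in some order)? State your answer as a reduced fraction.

There are 12! = 479001600 arrangements.
Treat the three as one block: 10! placements × 3! orders within the block = 3628800·6 = 21772800.
Probability = 21772800/479001600 = 1/22.

1/22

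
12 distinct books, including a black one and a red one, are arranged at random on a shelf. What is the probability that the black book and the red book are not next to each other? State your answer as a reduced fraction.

There are 12! = 479001600 arrangements.
Arrangements with the black book and the red book adjacent: 2·11! = 79833600.
So not adjacent: 479001600 − 79833600 = 399168000, probability 399168000/479001600 = 5/6.

5/6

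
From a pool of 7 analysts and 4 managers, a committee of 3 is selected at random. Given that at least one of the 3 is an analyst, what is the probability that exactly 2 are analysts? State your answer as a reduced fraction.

12/23

Work in counts. Selections with at least one analyst: C(11,3) − C(4,3) = 165 − 4 = 161.
Of those, selections where exactly 2 are analysts: C(7,2)·C(4,1) = 21·4 = 84.
Conditional probability = 84/161 = 12/23.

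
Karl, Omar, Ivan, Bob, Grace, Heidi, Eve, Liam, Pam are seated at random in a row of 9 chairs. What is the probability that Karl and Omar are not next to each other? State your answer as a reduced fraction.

There are 9! = 362880 arrangements.
Arrangements with Karl and Omar adjacent: 2·8! = 80640.
So not adjacent: 362880 − 80640 = 282240, probability 282240/362880 = 7/9.

7/9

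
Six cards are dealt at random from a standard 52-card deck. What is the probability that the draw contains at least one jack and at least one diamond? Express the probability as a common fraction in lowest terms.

6772177/20358520

There are C(52,6) = 20358520 possible draws.
By inclusion-exclusion on the complements, draws missing all jacks or all diamonds: C(48,6) + C(39,6) − C(36,6) = 12271512 + 3262623 − 1947792 = 13586343.
So draws with at least one of each: 20358520 − 13586343 = 6772177, probability 6772177/20358520.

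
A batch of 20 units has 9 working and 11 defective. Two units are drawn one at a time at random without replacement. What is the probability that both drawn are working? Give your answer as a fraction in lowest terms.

Multiply the conditional probabilities at each draw: 9/20 · 8/19 = 72/380 = 18/95.

18/95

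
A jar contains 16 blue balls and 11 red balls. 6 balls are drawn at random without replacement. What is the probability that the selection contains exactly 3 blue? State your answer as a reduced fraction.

280/897

Total number of selections: C(27,6) = 296010.
Selections with exactly 3 blue: choose 3 of the 16 blue and 3 of the 11 red, C(16,3)·C(11,3) = 560·165 = 92400.
Probability = 92400/296010 = 280/897.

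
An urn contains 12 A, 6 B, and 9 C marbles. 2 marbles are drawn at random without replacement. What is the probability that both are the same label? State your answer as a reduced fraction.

There are C(27,2) = 351 ways to draw 2 marbles.
All same label: C(12,2) + C(6,2) + C(9,2) = 66 + 15 + 36 = 117.
Probability = 117/351 = 1/3.

1/3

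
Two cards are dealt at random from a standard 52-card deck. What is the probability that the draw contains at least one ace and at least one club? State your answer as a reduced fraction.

29/442

There are C(52,2) = 1326 possible draws.
By inclusion-exclusion on the complements, draws missing all aces or all clubs: C(48,2) + C(39,2) − C(36,2) = 1128 + 741 − 630 = 1239.
So draws with at least one of each: 1326 − 1239 = 87, probability 87/1326 = 29/442.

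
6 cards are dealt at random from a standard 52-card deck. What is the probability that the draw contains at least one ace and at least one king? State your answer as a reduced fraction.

718637/5089630

There are C(52,6) = 20358520 possible draws.
By inclusion-exclusion on the complements, draws missing all aces or all kings: C(48,6) + C(48,6) − C(44,6) = 12271512 + 12271512 − 7059052 = 17483972.
So draws with at least one of each: 20358520 − 17483972 = 2874548, probability 2874548/20358520 = 718637/5089630.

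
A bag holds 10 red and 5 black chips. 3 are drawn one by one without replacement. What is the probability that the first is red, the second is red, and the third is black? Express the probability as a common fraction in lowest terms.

15/91

Multiply the conditional probabilities at each draw: 10/15 · 9/14 · 5/13 = 450/2730 = 15/91.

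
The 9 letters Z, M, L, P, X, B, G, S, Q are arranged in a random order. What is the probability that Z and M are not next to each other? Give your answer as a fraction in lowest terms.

There are 9! = 362880 arrangements.
Arrangements with Z and M adjacent: 2·8! = 80640.
So not adjacent: 362880 − 80640 = 282240, probability 282240/362880 = 7/9.

7/9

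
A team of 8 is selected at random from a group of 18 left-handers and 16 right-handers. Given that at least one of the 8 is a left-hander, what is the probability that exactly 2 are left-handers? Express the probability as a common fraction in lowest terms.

6188/91633

Work in counts. Selections with at least one left-hander: C(34,8) − C(16,8) = 18156204 − 12870 = 18143334.
Of those, selections where exactly 2 are left-handers: C(18,2)·C(16,6) = 153·8008 = 1225224.
Conditional probability = 1225224/18143334 = 6188/91633.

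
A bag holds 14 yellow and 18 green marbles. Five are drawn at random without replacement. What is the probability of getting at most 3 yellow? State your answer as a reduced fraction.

6477/7192

There are C(32,5) = 201376 ways to choose the 5.
Favorable selections (at most 3 yellow): C(14,0)·C(18,5) + C(14,1)·C(18,4) + C(14,2)·C(18,3) + C(14,3)·C(18,2) = 8568 + 42840 + 74256 + 55692 = 181356.
Probability = 181356/201376 = 6477/7192.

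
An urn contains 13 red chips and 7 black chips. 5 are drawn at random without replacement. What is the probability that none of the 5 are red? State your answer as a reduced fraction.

There are C(20,5) = 15504 possible selections.
Selections with no red (all black): C(7,5) = 21.
Probability = 21/15504 = 7/5168.

7/5168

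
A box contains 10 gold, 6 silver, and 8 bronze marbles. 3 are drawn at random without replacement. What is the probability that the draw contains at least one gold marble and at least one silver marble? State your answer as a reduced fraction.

There are C(24,3) = 2024 possible draws.
By inclusion-exclusion on the complements, draws missing all gold or all silver: C(14,3) + C(18,3) − C(8,3) = 364 + 816 − 56 = 1124.
So draws with at least one of each: 2024 − 1124 = 900, probability 900/2024 = 225/506.

225/506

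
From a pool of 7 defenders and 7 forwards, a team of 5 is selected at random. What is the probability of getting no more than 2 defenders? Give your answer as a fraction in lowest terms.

Total selections: C(14,5) = 2002.
Favorable selections (no more than 2 defenders): C(7,0)·C(7,5) + C(7,1)·C(7,4) + C(7,2)·C(7,3) = 21 + 245 + 735 = 1001.
Probability = 1001/2002 = 1/2.

1/2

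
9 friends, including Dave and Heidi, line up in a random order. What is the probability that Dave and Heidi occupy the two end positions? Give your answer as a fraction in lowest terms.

1/36

There are 9! = 362880 arrangements.
Place Dave and Heidi at the ends in 2 ways, arrange the remaining 7 in 7! = 5040 ways: 2·5040 = 10080.
Probability = 10080/362880 = 1/36.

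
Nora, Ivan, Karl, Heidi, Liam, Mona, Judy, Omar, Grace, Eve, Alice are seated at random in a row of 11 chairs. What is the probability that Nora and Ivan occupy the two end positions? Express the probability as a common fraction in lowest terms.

There are 11! = 39916800 arrangements.
Place Nora and Ivan at the ends in 2 ways, arrange the remaining 9 in 9! = 362880 ways: 2·362880 = 725760.
Probability = 725760/39916800 = 1/55.

1/55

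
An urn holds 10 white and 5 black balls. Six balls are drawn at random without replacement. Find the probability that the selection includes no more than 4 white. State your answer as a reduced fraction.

101/143

There are C(15,6) = 5005 ways to choose the 6.
Count the complement (more than 4 white): C(10,5)·C(5,1) + C(10,6)·C(5,0) = 1260 + 210 = 1470.
Probability = 1 − 1470/5005 = 3535/5005 = 101/143.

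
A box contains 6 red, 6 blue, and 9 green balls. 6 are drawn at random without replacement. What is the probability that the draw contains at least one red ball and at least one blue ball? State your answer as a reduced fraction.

3167/3876

There are C(21,6) = 54264 possible draws.
By inclusion-exclusion on the complements, draws missing all red or all blue: C(15,6) + C(15,6) − C(9,6) = 5005 + 5005 − 84 = 9926.
So draws with at least one of each: 54264 − 9926 = 44338, probability 44338/54264 = 3167/3876.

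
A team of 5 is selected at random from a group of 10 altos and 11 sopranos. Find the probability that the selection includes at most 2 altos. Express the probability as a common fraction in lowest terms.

1243/2261

Total selections: C(21,5) = 20349.
Favorable selections (at most 2 altos): C(10,0)·C(11,5) + C(10,1)·C(11,4) + C(10,2)·C(11,3) = 462 + 3300 + 7425 = 11187.
Probability = 11187/20349 = 1243/2261.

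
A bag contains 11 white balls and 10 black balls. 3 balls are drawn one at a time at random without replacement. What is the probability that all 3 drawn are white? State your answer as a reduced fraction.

Multiply the conditional probabilities at each draw: 11/21 · 10/20 · 9/19 = 990/7980 = 33/266.

33/266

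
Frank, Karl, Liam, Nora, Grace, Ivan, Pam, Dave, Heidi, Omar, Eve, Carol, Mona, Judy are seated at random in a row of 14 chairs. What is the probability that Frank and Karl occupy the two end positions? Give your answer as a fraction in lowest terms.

1/91

There are 14! = 87178291200 arrangements.
Place Frank and Karl at the ends in 2 ways, arrange the remaining 12 in 12! = 479001600 ways: 2·479001600 = 958003200.
Probability = 958003200/87178291200 = 1/91.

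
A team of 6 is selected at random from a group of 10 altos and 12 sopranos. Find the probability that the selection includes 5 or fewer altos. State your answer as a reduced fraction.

Total selections: C(22,6) = 74613.
The complement is exactly 6 altos: C(10,6)·C(12,0) = 210.
Probability = 1 − 210/74613 = 74403/74613 = 3543/3553.

3543/3553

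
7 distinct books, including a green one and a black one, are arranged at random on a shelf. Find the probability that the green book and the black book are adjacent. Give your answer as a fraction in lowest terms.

2/7

There are 7! = 5040 arrangements.
Treat the green book and the black book as a block: 6! arrangements of the blocks × 2 orders within the block = 2·720 = 1440.
Probability = 1440/5040 = 2/7.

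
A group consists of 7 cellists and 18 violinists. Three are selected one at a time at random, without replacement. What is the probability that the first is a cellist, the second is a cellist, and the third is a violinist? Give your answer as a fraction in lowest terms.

63/1150

Multiply the conditional probabilities at each draw: 7/25 · 6/24 · 18/23 = 756/13800 = 63/1150.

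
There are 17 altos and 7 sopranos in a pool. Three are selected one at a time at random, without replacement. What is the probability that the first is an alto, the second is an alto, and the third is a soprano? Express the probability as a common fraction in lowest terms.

Multiply the conditional probabilities at each draw: 17/24 · 16/23 · 7/22 = 1904/12144 = 119/759.

119/759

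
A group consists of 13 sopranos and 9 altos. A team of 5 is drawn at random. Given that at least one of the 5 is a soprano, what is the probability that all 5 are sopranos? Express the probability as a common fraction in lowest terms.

Work in counts. Selections with at least one soprano: C(22,5) − C(9,5) = 26334 − 126 = 26208.
Of those, selections where all 5 are sopranos: C(13,5) = 1287.
Conditional probability = 1287/26208 = 11/224.

11/224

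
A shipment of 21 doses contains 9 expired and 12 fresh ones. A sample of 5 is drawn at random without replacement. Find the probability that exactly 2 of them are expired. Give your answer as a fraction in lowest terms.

880/2261

Total number of selections: C(21,5) = 20349.
Selections with exactly 2 expired: choose 2 of the 9 expired and 3 of the 12 fresh, C(9,2)·C(12,3) = 36·220 = 7920.
Probability = 7920/20349 = 880/2261.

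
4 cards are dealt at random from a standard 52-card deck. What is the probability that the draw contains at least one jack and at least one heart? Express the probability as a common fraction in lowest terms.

There are C(52,4) = 270725 possible draws.
By inclusion-exclusion on the complements, draws missing all jacks or all hearts: C(48,4) + C(39,4) − C(36,4) = 194580 + 82251 − 58905 = 217926.
So draws with at least one of each: 270725 − 217926 = 52799, probability 52799/270725.

52799/270725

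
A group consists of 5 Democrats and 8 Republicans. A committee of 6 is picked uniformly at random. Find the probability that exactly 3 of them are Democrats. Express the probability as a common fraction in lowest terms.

There are C(13,6) = 1716 ways to choose 6 from 13.
Selections with exactly 3 Democrats: choose 3 of the 5 Democrats and 3 of the 8 Republicans, C(5,3)·C(8,3) = 10·56 = 560.
Probability = 560/1716 = 140/429.

140/429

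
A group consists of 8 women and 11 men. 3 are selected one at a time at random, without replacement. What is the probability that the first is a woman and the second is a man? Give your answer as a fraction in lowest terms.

44/171

Multiply the conditional probabilities at each draw: 8/19 · 11/18 = 88/342 = 44/171.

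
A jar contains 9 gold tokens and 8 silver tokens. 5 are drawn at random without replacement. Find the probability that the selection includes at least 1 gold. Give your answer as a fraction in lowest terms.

219/221

Total selections: C(17,5) = 6188.
The complement is all 5 are silver: C(8,5) = 56.
Probability = 1 − 56/6188 = 6132/6188 = 219/221.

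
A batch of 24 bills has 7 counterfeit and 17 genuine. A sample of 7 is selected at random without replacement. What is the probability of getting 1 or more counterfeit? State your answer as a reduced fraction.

Total selections: C(24,7) = 346104.
The complement is all 7 are genuine: C(17,7) = 19448.
Probability = 1 − 19448/346104 = 326656/346104 = 3712/3933.

3712/3933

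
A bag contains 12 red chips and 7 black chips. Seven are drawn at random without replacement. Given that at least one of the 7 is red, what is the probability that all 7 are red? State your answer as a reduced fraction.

792/50387

Work in counts. Selections with at least one red: C(19,7) − C(7,7) = 50388 − 1 = 50387.
Of those, selections where all 7 are red: C(12,7) = 792.
Conditional probability = 792/50387.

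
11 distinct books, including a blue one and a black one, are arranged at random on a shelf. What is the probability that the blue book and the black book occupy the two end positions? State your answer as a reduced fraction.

1/55

There are 11! = 39916800 arrangements.
Place the blue book and the black book at the ends in 2 ways, arrange the remaining 9 in 9! = 362880 ways: 2·362880 = 725760.
Probability = 725760/39916800 = 1/55.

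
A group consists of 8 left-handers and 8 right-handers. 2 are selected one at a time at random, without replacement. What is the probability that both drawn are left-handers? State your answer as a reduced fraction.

Multiply the conditional probabilities at each draw: 8/16 · 7/15 = 56/240 = 7/30.

7/30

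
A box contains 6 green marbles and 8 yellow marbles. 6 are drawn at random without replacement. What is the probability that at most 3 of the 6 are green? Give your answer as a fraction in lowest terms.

There are C(14,6) = 3003 ways to choose the 6.
Count the complement (more than 3 green): C(6,4)·C(8,2) + C(6,5)·C(8,1) + C(6,6)·C(8,0) = 420 + 48 + 1 = 469.
Probability = 1 − 469/3003 = 2534/3003 = 362/429.

362/429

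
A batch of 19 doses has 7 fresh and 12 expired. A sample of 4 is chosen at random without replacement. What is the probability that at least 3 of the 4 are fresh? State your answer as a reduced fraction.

455/3876

Total selections: C(19,4) = 3876.
Favorable selections (at least 3 fresh): C(7,3)·C(12,1) + C(7,4)·C(12,0) = 420 + 35 = 455.
Probability = 455/3876.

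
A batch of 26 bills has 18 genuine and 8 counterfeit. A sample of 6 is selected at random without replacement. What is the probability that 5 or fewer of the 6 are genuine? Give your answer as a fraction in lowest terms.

1163/1265

Total selections: C(26,6) = 230230.
The complement is exactly 6 genuine: C(18,6)·C(8,0) = 18564.
Probability = 1 − 18564/230230 = 211666/230230 = 1163/1265.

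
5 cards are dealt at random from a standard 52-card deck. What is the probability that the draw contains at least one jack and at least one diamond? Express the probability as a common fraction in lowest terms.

229297/866320

There are C(52,5) = 2598960 possible draws.
By inclusion-exclusion on the complements, draws missing all jacks or all diamonds: C(48,5) + C(39,5) − C(36,5) = 1712304 + 575757 − 376992 = 1911069.
So draws with at least one of each: 2598960 − 1911069 = 687891, probability 687891/2598960 = 229297/866320.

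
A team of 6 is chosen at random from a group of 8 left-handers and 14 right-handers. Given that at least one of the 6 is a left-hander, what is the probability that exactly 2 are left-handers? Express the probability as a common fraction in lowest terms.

182/465

Work in counts. Selections with at least one left-hander: C(22,6) − C(14,6) = 74613 − 3003 = 71610.
Of those, selections where exactly 2 are left-handers: C(8,2)·C(14,4) = 28·1001 = 28028.
Conditional probability = 28028/71610 = 182/465.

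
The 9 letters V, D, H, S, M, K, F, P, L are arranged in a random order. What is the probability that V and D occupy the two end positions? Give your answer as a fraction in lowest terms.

There are 9! = 362880 arrangements.
Place V and D at the ends in 2 ways, arrange the remaining 7 in 7! = 5040 ways: 2·5040 = 10080.
Probability = 10080/362880 = 1/36.

1/36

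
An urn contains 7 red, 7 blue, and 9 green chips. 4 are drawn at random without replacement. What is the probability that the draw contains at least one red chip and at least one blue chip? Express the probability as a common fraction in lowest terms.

763/1265

There are C(23,4) = 8855 possible draws.
By inclusion-exclusion on the complements, draws missing all red or all blue: C(16,4) + C(16,4) − C(9,4) = 1820 + 1820 − 126 = 3514.
So draws with at least one of each: 8855 − 3514 = 5341, probability 5341/8855 = 763/1265.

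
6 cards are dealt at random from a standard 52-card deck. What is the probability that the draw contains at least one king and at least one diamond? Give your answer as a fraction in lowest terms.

6772177/20358520

There are C(52,6) = 20358520 possible draws.
By inclusion-exclusion on the complements, draws missing all kings or all diamonds: C(48,6) + C(39,6) − C(36,6) = 12271512 + 3262623 − 1947792 = 13586343.
So draws with at least one of each: 20358520 − 13586343 = 6772177, probability 6772177/20358520.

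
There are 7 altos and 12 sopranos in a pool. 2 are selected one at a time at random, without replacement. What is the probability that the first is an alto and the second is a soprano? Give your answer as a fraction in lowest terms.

14/57

Multiply the conditional probabilities at each draw: 7/19 · 12/18 = 84/342 = 14/57.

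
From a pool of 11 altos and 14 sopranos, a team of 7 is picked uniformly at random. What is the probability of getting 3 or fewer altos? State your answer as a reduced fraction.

1417/2185

There are C(25,7) = 480700 ways to choose the 7.
Favorable selections (3 or fewer altos): C(11,0)·C(14,7) + C(11,1)·C(14,6) + C(11,2)·C(14,5) + C(11,3)·C(14,4) = 3432 + 33033 + 110110 + 165165 = 311740.
Probability = 311740/480700 = 1417/2185.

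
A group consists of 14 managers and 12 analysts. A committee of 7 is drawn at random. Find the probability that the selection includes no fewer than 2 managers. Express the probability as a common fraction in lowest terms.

There are C(26,7) = 657800 ways to choose the 7.
Count the complement (fewer than 2 managers): C(14,0)·C(12,7) + C(14,1)·C(12,6) = 792 + 12936 = 13728.
Probability = 1 − 13728/657800 = 644072/657800 = 563/575.

563/575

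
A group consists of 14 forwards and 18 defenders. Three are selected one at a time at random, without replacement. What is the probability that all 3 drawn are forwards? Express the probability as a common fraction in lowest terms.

91/1240

Multiply the conditional probabilities at each draw: 14/32 · 13/31 · 12/30 = 2184/29760 = 91/1240.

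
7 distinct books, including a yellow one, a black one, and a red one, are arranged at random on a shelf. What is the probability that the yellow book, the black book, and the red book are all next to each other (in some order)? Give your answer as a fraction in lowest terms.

1/7

There are 7! = 5040 arrangements.
Treat the three as one block: 5! placements × 3! orders within the block = 120·6 = 720.
Probability = 720/5040 = 1/7.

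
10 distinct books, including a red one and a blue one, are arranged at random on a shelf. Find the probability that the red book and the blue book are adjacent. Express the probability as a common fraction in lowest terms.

1/5

There are 10! = 3628800 arrangements.
Treat the red book and the blue book as a block: 9! arrangements of the blocks × 2 orders within the block = 2·362880 = 725760.
Probability = 725760/3628800 = 1/5.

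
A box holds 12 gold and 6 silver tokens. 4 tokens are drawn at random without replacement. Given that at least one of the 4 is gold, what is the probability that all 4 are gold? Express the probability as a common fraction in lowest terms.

33/203

Work in counts. Selections with at least one gold: C(18,4) − C(6,4) = 3060 − 15 = 3045.
Of those, selections where all 4 are gold: C(12,4) = 495.
Conditional probability = 495/3045 = 33/203.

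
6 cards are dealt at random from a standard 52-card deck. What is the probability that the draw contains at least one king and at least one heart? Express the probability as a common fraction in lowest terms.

6772177/20358520

There are C(52,6) = 20358520 possible draws.
By inclusion-exclusion on the complements, draws missing all kings or all hearts: C(48,6) + C(39,6) − C(36,6) = 12271512 + 3262623 − 1947792 = 13586343.
So draws with at least one of each: 20358520 − 13586343 = 6772177, probability 6772177/20358520.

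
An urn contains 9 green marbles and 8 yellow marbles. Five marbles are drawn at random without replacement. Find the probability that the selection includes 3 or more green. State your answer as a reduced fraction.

Total selections: C(17,5) = 6188.
Favorable selections (3 or more green): C(9,3)·C(8,2) + C(9,4)·C(8,1) + C(9,5)·C(8,0) = 2352 + 1008 + 126 = 3486.
Probability = 3486/6188 = 249/442.

249/442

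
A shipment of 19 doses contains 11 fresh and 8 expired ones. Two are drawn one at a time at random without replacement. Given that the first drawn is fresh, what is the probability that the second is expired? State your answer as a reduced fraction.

After removing one fresh, 18 remain: 10 fresh and 8 expired.
So the probability the next is expired is 8/18 = 4/9.

4/9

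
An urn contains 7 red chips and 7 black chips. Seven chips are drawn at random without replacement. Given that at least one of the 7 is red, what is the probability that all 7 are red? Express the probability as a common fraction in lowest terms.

1/3431

Work in counts. Selections with at least one red: C(14,7) − C(7,7) = 3432 − 1 = 3431.
Of those, selections where all 7 are red: C(7,7) = 1.
Conditional probability = 1/3431.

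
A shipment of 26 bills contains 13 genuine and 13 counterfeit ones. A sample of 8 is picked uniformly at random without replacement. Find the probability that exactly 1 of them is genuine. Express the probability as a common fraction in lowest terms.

156/10925

There are C(26,8) = 1562275 ways to choose 8 from 26.
Selections with exactly 1 genuine: choose 1 of the 13 genuine and 7 of the 13 counterfeit, C(13,1)·C(13,7) = 13·1716 = 22308.
Probability = 22308/1562275 = 156/10925.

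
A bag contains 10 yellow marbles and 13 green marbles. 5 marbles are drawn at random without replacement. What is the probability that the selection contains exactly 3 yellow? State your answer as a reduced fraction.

Total number of selections: C(23,5) = 33649.
Selections with exactly 3 yellow: choose 3 of the 10 yellow and 2 of the 13 green, C(10,3)·C(13,2) = 120·78 = 9360.
Probability = 9360/33649.

9360/33649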